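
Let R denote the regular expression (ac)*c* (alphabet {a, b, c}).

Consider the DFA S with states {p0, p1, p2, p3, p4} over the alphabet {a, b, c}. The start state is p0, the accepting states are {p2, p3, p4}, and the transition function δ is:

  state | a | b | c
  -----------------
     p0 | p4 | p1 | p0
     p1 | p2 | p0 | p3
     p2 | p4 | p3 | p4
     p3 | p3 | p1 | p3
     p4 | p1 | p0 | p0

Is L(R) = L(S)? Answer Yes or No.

No

The empty string ε is accepted by R but rejected by S.
So L(R) ≠ L(S).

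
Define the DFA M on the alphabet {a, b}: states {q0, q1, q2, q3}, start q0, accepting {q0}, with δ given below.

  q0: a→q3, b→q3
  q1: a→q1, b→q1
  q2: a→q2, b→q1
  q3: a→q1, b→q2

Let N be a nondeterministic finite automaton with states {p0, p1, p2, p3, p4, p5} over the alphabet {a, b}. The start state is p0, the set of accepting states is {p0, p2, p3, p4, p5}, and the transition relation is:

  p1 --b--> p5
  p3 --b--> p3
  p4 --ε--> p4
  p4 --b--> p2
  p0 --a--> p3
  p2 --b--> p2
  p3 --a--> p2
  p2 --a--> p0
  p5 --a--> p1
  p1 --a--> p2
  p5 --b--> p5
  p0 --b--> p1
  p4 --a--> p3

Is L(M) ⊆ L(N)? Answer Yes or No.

Yes

Exploring the product automaton M × N from the start pair (q0, p0), following both machines on each input symbol, reaches 13 state pairs: (q0, p0), (q3, p3), (q3, p1), (q1, p2), (q2, p3), (q2, p5), (q1, p0), (q2, p2), (q1, p3), (q2, p1), (q1, p5), (q1, p1), (q2, p0).
M accepts in {q0} and N accepts in {p0, p2, p3, p4, p5}. The reachable pairs whose M-component is accepting are (q0, p0); in each of them the N-component is accepting too, so the product for L(M) \ L(N) (M-component accepting, N-component rejecting) has no reachable accepting pair and the difference is empty.
Hence every string in L(M) is also in L(N).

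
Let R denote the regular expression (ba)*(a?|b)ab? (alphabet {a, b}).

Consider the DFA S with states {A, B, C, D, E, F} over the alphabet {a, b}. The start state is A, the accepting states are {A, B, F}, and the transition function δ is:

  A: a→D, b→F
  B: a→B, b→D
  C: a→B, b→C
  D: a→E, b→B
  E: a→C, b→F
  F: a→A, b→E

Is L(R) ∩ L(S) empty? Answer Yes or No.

The string ab is accepted by both R and S.
Hence L(R) ∩ L(S) ≠ ∅.

No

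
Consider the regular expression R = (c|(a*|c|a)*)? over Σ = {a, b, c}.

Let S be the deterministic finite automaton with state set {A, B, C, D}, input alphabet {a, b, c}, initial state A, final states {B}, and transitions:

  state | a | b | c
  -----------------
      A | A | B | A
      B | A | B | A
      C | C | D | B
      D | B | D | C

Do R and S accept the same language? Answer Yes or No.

The empty string ε is accepted by R but rejected by S.
So L(R) ≠ L(S).

No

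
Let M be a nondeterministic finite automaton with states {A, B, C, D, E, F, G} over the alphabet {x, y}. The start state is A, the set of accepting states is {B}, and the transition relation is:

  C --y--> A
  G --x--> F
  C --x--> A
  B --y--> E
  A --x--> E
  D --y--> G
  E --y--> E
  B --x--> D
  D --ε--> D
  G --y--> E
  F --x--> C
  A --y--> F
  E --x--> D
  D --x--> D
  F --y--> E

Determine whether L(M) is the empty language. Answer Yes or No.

Yes

The states reachable from the start state are {A, C, D, E, F, G}.
None of the accepting states {B} is reachable, so no string is accepted and L(M) = ∅.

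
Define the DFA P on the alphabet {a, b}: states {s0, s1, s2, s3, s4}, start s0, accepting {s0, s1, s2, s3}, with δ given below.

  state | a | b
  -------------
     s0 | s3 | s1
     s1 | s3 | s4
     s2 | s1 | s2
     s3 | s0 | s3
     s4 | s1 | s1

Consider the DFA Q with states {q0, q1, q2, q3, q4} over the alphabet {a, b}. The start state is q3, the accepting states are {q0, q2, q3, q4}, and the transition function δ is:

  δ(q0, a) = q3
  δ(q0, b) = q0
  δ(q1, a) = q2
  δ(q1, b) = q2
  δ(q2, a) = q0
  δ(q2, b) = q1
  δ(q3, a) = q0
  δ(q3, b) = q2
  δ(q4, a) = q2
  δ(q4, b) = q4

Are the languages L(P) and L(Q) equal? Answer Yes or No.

Exploring the product automaton P × Q from the start pair (s0, q3), following both machines on each input symbol, reaches 4 state pairs: (s0, q3), (s3, q0), (s1, q2), (s4, q1).
P accepts in {s0, s1, s2, s3} and Q accepts in {q0, q2, q3, q4}. In every reachable pair the two components are either both accepting — (s0, q3), (s3, q0), (s1, q2) — or both non-accepting, so no string is accepted by exactly one of the machines: L(P) \ L(Q) and L(Q) \ L(P) are both empty.
Hence every string is accepted by P iff it is accepted by Q, and the two languages coincide.

Yes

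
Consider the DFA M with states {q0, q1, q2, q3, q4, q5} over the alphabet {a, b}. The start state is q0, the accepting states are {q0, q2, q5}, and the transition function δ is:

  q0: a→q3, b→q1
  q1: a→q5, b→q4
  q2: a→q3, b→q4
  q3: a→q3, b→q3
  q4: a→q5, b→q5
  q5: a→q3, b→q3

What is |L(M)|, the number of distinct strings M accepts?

4

The useful subgraph on states {q0, q1, q4, q5} is acyclic, so L(M) is finite; the longest accepting path visits 4 useful states, giving maximum string length 3.
Counting accepting paths from q0 by length: 1 of length 0, 1 of length 2, 2 of length 3. Total 4.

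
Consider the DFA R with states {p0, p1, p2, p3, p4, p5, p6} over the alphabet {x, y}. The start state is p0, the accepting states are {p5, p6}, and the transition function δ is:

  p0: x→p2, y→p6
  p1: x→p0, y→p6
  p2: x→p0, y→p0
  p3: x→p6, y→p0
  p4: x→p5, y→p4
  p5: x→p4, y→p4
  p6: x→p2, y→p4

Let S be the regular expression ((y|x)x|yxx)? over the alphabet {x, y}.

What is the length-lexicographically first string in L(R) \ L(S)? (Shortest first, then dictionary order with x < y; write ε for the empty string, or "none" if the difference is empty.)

The string y is accepted by R but not by S.
No shorter string lies in the difference, and y is the lexicographically first length-1 string in L(R) \ L(S).

y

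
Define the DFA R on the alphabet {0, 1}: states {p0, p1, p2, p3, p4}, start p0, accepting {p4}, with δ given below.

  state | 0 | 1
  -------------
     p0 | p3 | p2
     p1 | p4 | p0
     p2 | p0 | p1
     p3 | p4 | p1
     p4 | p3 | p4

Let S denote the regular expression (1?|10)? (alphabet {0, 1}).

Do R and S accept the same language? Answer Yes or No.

The string 00 is accepted by R but rejected by S.
So L(R) ≠ L(S).

No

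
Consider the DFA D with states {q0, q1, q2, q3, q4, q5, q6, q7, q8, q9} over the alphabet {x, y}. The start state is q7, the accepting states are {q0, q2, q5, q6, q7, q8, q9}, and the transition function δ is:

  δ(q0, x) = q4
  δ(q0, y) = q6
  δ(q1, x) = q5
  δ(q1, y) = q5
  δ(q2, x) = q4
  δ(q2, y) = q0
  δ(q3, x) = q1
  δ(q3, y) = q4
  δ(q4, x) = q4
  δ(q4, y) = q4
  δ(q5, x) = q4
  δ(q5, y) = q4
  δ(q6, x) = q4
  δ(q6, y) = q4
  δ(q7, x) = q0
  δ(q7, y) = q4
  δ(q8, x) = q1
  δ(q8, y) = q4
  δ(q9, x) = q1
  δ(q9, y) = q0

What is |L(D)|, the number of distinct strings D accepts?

The useful subgraph on states {q0, q6, q7} is acyclic, so L(D) is finite; the longest accepting path visits 3 useful states, giving maximum string length 2.
Counting accepting paths from q7 by length: 1 of length 0, 1 of length 1, 1 of length 2. Total 3.

3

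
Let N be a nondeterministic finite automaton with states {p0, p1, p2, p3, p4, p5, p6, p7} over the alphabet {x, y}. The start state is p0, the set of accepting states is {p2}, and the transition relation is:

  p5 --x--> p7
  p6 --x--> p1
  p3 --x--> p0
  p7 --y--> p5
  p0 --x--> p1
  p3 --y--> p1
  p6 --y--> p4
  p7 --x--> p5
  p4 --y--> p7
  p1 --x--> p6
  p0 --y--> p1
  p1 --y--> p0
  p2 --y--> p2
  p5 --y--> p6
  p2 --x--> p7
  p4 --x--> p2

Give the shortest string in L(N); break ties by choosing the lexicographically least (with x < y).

xxyx

A breadth-first search from p0 reaches an accepting state first via the path p0 → p1 → p6 → p4 → p2 on input xxyx.
No string of length < 4 is accepted (BFS exhausts all shorter strings without reaching an accepting state), and xxyx is the lexicographically least accepting string of length 4.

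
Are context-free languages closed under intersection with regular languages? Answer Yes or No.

Run a PDA for the context-free language and a DFA for the regular one in parallel (product of finite controls, the PDA's stack unchanged, the DFA advancing only on input moves); the product PDA accepts exactly the intersection. (Intersection of two CFLs, by contrast, can fail to be context-free.)
So the context-free languages are closed under intersection with a regular language.

Yes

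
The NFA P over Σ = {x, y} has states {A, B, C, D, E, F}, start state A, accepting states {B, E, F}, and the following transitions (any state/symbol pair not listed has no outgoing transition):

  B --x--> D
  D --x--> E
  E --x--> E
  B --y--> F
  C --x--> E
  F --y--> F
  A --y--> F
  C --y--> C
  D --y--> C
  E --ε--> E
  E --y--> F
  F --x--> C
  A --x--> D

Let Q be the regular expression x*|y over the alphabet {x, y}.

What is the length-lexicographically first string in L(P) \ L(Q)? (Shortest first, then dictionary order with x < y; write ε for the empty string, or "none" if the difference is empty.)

yy

The string yy is accepted by P but not by Q.
No shorter string lies in the difference, and yy is the lexicographically first length-2 string in L(P) \ L(Q).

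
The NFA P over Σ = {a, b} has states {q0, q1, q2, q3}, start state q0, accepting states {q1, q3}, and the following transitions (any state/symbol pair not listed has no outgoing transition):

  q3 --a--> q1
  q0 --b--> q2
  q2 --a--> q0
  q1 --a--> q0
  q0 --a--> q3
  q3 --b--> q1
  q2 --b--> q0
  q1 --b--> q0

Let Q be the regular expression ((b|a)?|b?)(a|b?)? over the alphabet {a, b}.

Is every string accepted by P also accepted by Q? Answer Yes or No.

No

The string baa is in L(P) but not in L(Q).
So L(P) ⊄ L(Q).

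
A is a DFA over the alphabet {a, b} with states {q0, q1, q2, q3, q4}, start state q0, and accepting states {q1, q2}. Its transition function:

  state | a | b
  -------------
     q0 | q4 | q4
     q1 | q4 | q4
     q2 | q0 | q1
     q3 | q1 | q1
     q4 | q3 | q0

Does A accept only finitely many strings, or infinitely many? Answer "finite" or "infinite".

State q0 is reachable from the start and can reach an accepting state, and it lies on the cycle q0 → q4 → q0.
Traversing that cycle any number of times yields accepted strings of unbounded length, so the language is infinite.

infinite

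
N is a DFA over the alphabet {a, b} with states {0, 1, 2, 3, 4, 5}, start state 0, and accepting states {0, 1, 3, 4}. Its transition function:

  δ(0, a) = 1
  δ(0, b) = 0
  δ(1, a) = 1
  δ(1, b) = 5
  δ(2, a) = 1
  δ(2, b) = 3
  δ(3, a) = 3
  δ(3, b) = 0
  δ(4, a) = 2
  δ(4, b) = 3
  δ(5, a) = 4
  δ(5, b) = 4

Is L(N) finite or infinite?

infinite

State 0 is reachable from the start and can reach an accepting state, and it lies on the cycle 0 → 0.
Traversing that cycle any number of times yields accepted strings of unbounded length, so the language is infinite.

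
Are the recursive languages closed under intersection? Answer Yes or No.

Yes

Run both deciders on the input and accept iff both accept; the combined machine always halts.
So the recursive languages are closed under intersection.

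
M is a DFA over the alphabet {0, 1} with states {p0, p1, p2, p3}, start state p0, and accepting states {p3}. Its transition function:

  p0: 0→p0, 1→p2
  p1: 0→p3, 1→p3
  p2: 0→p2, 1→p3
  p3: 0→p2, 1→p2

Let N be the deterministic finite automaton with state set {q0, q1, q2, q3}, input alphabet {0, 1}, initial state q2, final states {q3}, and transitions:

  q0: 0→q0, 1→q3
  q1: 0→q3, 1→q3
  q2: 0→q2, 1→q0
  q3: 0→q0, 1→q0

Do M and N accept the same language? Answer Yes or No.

Exploring the product automaton M × N from the start pair (p0, q2), following both machines on each input symbol, reaches 3 state pairs: (p0, q2), (p2, q0), (p3, q3).
M accepts in {p3} and N accepts in {q3}. In every reachable pair the two components are either both accepting — (p3, q3) — or both non-accepting, so no string is accepted by exactly one of the machines: L(M) \ L(N) and L(N) \ L(M) are both empty.
Hence every string is accepted by M iff it is accepted by N, and the two languages coincide.

Yes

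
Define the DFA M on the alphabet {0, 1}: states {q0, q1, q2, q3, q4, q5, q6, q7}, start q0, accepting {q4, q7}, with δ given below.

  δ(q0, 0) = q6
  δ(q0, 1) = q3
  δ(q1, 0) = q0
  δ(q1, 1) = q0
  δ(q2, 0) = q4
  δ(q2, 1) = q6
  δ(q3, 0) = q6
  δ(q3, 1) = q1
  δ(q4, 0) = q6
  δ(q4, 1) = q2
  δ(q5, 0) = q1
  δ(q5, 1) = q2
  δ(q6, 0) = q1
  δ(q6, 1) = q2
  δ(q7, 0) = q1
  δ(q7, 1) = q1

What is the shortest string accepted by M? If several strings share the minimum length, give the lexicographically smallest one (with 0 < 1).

010

A breadth-first search from q0 reaches an accepting state first via the path q0 → q6 → q2 → q4 on input 010.
No string of length < 3 is accepted (BFS exhausts all shorter strings without reaching an accepting state), and 010 is the lexicographically least accepting string of length 3.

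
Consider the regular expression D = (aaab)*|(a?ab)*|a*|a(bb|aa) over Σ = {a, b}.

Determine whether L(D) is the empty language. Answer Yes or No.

No

The empty string ε matches the expression, so it belongs to L(D).
Since L(D) contains at least one string, it is not empty.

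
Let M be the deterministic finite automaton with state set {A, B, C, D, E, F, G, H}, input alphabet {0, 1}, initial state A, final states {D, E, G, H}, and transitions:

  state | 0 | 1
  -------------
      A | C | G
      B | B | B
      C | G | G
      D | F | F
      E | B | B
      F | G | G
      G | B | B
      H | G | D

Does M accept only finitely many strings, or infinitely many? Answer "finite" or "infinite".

finite

The useful states (reachable from A and able to reach an accepting state) are {A, C, G}.
Restricted to these states the transition graph has no cycle, so every accepting path has bounded length and L is finite.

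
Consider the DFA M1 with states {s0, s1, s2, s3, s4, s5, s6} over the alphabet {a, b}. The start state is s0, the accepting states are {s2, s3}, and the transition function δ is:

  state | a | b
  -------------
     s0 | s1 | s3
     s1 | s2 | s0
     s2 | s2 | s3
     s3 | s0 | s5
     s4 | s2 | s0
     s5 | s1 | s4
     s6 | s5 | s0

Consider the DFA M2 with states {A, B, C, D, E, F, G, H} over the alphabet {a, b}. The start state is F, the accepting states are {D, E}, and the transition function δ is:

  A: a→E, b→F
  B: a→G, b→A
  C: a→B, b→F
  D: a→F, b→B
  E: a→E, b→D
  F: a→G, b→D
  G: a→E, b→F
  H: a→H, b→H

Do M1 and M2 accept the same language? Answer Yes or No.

Exploring the product automaton M1 × M2 from the start pair (s0, F), following both machines on each input symbol, reaches 6 state pairs: (s0, F), (s1, G), (s3, D), (s2, E), (s5, B), (s4, A).
M1 accepts in {s2, s3} and M2 accepts in {D, E}. In every reachable pair the two components are either both accepting — (s3, D), (s2, E) — or both non-accepting, so no string is accepted by exactly one of the machines: L(M1) \ L(M2) and L(M2) \ L(M1) are both empty.
Hence every string is accepted by M1 iff it is accepted by M2, and the two languages coincide.

Yes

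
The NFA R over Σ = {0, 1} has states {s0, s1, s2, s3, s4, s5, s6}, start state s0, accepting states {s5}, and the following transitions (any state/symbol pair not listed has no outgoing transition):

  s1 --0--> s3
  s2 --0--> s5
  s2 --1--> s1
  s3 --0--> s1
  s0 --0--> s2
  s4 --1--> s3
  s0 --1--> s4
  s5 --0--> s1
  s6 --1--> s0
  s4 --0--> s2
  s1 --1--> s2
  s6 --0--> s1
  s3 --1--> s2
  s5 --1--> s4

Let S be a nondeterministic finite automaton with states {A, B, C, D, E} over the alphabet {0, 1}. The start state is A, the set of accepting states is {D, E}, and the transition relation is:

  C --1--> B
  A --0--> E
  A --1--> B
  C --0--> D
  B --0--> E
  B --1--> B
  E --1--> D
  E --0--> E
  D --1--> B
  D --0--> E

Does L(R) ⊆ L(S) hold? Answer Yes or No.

Exploring the product automaton R × S from the start pair (s0, A), following both machines on each input symbol, reaches 12 state pairs: (s0, A), (s2, E), (s4, B), (s5, E), (s1, D), (s3, B), (s1, E), (s4, D), (s3, E), (s2, B), (s2, D), (s1, B).
R accepts in {s5} and S accepts in {D, E}. The reachable pairs whose R-component is accepting are (s5, E); in each of them the S-component is accepting too, so the product for L(R) \ L(S) (R-component accepting, S-component rejecting) has no reachable accepting pair and the difference is empty.
Hence every string in L(R) is also in L(S).

Yes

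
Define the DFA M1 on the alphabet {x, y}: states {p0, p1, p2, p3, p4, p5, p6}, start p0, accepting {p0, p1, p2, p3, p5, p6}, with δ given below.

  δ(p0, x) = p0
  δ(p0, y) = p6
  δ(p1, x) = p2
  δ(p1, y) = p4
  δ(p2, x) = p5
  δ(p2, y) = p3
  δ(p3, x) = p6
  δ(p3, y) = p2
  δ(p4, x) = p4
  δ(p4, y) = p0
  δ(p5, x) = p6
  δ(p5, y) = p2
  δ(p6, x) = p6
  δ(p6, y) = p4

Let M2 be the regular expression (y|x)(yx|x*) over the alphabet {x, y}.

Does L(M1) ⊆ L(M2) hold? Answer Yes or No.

No

The empty string ε is in L(M1) but not in L(M2).
So L(M1) ⊄ L(M2).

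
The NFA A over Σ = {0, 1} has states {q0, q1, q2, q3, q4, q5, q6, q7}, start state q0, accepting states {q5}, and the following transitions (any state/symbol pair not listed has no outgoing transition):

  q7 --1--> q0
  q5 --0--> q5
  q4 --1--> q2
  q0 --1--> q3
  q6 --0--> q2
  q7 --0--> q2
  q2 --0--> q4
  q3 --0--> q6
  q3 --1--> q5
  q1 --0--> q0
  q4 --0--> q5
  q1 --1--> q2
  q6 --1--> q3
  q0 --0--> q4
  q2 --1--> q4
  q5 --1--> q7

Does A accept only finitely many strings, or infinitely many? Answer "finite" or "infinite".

State q5 is reachable from the start and can reach an accepting state, and it lies on the cycle q5 → q5.
Traversing that cycle any number of times yields accepted strings of unbounded length, so the language is infinite.

infinite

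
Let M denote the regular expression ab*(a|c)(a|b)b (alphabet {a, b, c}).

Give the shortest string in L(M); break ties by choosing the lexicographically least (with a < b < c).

aaab

By inspection of the expression, no string of length less than 4 matches, and aaab is the lexicographically first match of length 4.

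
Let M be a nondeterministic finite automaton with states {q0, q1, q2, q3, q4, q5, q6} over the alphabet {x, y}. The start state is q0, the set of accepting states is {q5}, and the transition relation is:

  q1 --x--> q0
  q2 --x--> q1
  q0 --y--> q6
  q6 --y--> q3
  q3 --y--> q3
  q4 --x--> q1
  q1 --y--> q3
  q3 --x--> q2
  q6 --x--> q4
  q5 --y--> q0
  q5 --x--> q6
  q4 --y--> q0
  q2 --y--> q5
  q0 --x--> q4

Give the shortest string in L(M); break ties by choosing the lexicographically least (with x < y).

A breadth-first search from q0 reaches an accepting state first via the path q0 → q6 → q3 → q2 → q5 on input yyxy.
No string of length < 4 is accepted (BFS exhausts all shorter strings without reaching an accepting state), and yyxy is the lexicographically least accepting string of length 4.

yyxy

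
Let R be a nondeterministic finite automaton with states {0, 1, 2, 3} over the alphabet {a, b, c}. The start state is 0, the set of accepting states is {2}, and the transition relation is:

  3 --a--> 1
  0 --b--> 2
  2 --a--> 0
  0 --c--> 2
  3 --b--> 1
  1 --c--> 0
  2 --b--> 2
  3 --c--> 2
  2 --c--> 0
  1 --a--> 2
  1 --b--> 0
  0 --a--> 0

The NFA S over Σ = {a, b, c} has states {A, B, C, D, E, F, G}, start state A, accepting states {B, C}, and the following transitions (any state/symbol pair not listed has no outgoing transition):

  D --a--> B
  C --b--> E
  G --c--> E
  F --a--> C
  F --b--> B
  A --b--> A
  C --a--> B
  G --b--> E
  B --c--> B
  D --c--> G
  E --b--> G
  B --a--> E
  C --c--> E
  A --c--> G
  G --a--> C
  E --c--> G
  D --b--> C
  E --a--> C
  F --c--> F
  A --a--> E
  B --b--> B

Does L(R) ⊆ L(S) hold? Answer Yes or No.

No

The string b is in L(R) but not in L(S).
So L(R) ⊄ L(S).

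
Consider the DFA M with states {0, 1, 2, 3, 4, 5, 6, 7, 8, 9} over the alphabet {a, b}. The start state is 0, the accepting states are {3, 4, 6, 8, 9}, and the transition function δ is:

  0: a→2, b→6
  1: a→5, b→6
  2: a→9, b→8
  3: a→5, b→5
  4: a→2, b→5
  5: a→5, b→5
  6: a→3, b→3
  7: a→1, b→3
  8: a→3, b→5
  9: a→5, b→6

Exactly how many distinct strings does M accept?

The useful subgraph on states {0, 2, 3, 6, 8, 9} is acyclic, so L(M) is finite; the longest accepting path visits 5 useful states, giving maximum string length 4.
Counting accepting paths from 0 by length: 1 of length 1, 4 of length 2, 2 of length 3, 2 of length 4. Total 9.

9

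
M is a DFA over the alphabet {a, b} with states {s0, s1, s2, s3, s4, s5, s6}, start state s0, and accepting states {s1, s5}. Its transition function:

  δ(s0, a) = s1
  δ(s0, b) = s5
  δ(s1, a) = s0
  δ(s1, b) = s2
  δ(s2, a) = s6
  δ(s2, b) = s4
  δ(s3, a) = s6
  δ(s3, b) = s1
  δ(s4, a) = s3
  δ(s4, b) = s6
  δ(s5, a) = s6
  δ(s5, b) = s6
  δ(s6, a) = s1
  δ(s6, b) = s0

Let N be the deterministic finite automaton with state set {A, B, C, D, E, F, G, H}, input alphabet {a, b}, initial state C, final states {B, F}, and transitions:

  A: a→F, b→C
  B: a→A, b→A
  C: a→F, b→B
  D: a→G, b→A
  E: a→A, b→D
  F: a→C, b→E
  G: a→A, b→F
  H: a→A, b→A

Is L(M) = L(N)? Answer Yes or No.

Exploring the product automaton M × N from the start pair (s0, C), following both machines on each input symbol, reaches 7 state pairs: (s0, C), (s1, F), (s5, B), (s2, E), (s6, A), (s4, D), (s3, G).
M accepts in {s1, s5} and N accepts in {B, F}. In every reachable pair the two components are either both accepting — (s1, F), (s5, B) — or both non-accepting, so no string is accepted by exactly one of the machines: L(M) \ L(N) and L(N) \ L(M) are both empty.
Hence every string is accepted by M iff it is accepted by N, and the two languages coincide.

Yes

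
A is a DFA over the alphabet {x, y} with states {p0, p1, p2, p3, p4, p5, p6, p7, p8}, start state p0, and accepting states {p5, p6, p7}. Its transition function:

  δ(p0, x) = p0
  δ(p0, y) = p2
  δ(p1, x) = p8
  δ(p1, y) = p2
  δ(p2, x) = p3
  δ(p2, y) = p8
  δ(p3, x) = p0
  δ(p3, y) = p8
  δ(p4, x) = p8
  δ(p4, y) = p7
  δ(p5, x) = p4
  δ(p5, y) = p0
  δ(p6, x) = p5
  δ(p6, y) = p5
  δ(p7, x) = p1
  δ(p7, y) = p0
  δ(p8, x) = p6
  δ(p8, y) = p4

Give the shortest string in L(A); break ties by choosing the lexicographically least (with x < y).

yyx

A breadth-first search from p0 reaches an accepting state first via the path p0 → p2 → p8 → p6 on input yyx.
No string of length < 3 is accepted (BFS exhausts all shorter strings without reaching an accepting state), and yyx is the lexicographically least accepting string of length 3.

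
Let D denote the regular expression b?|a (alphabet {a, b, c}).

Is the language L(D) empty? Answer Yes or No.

The empty string ε matches the expression, so it belongs to L(D).
Since L(D) contains at least one string, it is not empty.

No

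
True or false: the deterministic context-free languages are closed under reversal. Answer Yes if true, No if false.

L = {c bⁿaⁿ : n≥0} ∪ {d b²ⁿaⁿ : n≥0} is a DCFL: the first symbol tells a deterministic PDA whether to pop one or two b's per a. Its reversal Lᴿ = {aⁿbⁿ c : n≥0} ∪ {aⁿb²ⁿ d : n≥0} is not. DCFLs are closed under right quotient by regular languages, and Lᴿ/{c, d} = {aⁿbⁿ : n≥0} ∪ {aⁿb²ⁿ : n≥0} — the standard context-free language accepted by no deterministic PDA (intuitively the machine would have to commit to a b-to-a ratio before the distinguishing marker arrives; formally, a DPDA for it would have a single run on aⁿb²ⁿ, accepting after the prefix aⁿbⁿ and accepting again after n more b's; an ordinary PDA that simulates it on a's and b's and, at any moment when it is accepting, may switch to reading only a fresh letter e while feeding each e to the simulation as a b, would accept aⁱbʲeᵏ (k≥1) exactly when both aⁱbʲ and aⁱbʲ⁺ᵏ are in the language, i.e. its language intersected with the regular set a*b*e⁺ would be exactly {aⁿbⁿeⁿ : n≥1} — impossible, since context-free languages are closed under intersection with regular sets and {aⁿbⁿeⁿ} is not context-free). So Lᴿ cannot be a DCFL.

No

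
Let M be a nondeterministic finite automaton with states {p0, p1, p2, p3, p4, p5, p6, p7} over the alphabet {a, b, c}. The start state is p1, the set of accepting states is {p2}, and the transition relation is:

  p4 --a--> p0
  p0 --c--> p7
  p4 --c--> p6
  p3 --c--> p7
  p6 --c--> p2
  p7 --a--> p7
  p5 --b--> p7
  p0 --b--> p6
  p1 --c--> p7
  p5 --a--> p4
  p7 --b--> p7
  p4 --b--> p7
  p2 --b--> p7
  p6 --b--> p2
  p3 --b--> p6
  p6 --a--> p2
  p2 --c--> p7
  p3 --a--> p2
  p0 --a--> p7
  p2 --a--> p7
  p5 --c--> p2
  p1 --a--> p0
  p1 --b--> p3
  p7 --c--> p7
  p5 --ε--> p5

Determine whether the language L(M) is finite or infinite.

finite

The useful states (reachable from p1 and able to reach an accepting state) are {p0, p1, p2, p3, p6}.
Restricted to these states the transition graph has no cycle, so every accepting path has bounded length and L is finite.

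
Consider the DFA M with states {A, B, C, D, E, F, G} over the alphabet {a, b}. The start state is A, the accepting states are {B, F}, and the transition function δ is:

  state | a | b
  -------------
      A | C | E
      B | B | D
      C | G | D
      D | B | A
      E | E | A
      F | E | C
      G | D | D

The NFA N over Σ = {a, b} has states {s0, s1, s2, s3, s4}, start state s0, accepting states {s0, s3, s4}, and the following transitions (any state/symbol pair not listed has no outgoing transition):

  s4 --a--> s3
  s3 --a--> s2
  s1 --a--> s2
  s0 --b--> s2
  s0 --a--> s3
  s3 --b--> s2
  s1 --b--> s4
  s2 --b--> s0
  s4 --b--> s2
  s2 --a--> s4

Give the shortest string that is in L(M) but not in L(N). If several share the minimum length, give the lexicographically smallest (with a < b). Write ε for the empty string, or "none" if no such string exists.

aaaaa

The string aaaaa is accepted by M but not by N.
No shorter string lies in the difference, and aaaaa is the lexicographically first length-5 string in L(M) \ L(N).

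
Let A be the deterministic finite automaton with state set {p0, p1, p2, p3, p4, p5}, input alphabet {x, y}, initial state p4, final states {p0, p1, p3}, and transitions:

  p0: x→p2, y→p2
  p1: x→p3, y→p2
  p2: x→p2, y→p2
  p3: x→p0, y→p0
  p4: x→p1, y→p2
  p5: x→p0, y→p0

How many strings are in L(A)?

4

The useful subgraph on states {p0, p1, p3, p4} is acyclic, so L(A) is finite; the longest accepting path visits 4 useful states, giving maximum string length 3.
Counting accepting paths from p4 by length: 1 of length 1, 1 of length 2, 2 of length 3. Total 4.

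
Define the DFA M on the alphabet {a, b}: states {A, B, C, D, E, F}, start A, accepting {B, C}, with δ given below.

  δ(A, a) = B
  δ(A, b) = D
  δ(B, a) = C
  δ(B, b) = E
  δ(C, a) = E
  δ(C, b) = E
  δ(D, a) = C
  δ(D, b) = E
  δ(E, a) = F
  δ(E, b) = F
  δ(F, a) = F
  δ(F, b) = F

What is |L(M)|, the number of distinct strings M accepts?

3

The useful subgraph on states {A, B, C, D} is acyclic, so L(M) is finite; the longest accepting path visits 3 useful states, giving maximum string length 2.
Counting accepting paths from A by length: 1 of length 1, 2 of length 2. Total 3.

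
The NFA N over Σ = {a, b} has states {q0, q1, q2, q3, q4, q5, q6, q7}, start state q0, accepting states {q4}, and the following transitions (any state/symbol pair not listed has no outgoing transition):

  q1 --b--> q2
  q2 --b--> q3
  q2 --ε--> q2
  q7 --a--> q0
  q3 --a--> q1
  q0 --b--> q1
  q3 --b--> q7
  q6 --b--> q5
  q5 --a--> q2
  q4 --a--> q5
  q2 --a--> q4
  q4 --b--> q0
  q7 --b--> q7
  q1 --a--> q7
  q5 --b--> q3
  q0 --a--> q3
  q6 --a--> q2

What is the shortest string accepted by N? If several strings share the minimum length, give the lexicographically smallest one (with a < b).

A breadth-first search from q0 reaches an accepting state first via the path q0 → q1 → q2 → q4 on input bba.
No string of length < 3 is accepted (BFS exhausts all shorter strings without reaching an accepting state), and bba is the lexicographically least accepting string of length 3.

bba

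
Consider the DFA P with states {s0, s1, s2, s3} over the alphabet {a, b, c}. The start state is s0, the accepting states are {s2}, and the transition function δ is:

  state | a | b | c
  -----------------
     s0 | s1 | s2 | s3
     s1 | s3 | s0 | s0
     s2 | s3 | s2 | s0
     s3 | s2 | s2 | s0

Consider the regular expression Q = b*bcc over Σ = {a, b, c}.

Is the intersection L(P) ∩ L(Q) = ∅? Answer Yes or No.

Converting the expression Q to a DFA (subset construction, then merging equivalent states) gives the minimal DFA with states {q0, q1, q2, q3, q4}, start state q0, accepting states {q4} and transitions q0: a→q1, b→q2, c→q1; q1: a→q1, b→q1, c→q1; q2: a→q1, b→q2, c→q3; q3: a→q1, b→q1, c→q4; q4: a→q1, b→q1, c→q1.
Exploring the product automaton P × Q from the start pair (s0, q0), following both machines on each input symbol, reaches 8 state pairs: (s0, q0), (s1, q1), (s2, q2), (s3, q1), (s0, q1), (s0, q3), (s2, q1), (s3, q4).
P accepts in {s2} and Q accepts in {q4}; no reachable pair has both components accepting, so no string drives both machines to acceptance simultaneously and L(P) ∩ L(Q) = ∅.
So no string is accepted by both, and the intersection is empty.

Yes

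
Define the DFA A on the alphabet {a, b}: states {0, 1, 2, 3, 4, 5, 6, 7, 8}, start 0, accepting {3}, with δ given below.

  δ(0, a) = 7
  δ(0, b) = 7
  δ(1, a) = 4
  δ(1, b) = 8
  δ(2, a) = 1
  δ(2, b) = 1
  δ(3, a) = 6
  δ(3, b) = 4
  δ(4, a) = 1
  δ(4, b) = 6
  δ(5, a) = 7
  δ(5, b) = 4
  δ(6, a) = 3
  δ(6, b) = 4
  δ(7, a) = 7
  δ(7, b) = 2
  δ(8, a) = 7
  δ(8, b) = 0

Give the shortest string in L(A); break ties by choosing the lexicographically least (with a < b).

A breadth-first search from 0 reaches an accepting state first via the path 0 → 7 → 2 → 1 → 4 → 6 → 3 on input abaaba.
No string of length < 6 is accepted (BFS exhausts all shorter strings without reaching an accepting state), and abaaba is the lexicographically least accepting string of length 6.

abaaba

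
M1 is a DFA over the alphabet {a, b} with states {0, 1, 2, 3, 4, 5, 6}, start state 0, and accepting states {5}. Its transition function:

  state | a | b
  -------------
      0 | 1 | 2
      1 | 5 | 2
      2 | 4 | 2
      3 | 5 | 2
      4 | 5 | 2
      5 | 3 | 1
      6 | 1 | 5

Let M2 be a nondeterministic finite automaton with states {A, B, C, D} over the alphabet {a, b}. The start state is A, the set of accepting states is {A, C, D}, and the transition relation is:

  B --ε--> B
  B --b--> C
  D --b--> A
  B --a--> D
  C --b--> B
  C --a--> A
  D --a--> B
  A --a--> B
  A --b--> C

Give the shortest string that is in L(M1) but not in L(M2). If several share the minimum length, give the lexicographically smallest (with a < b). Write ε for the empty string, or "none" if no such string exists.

baa

The string baa is accepted by M1 but not by M2.
No shorter string lies in the difference, and baa is the lexicographically first length-3 string in L(M1) \ L(M2).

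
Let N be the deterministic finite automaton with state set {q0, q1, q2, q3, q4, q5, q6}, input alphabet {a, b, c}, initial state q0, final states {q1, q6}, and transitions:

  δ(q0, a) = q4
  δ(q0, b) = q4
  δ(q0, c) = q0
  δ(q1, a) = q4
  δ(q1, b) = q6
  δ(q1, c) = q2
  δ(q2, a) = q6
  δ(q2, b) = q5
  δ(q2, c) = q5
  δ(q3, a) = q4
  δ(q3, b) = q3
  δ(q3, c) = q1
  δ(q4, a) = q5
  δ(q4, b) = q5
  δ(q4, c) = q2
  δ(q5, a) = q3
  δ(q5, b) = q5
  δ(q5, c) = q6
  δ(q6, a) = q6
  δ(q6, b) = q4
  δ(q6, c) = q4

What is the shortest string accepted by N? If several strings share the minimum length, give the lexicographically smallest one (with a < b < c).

A breadth-first search from q0 reaches an accepting state first via the path q0 → q4 → q5 → q6 on input aac.
No string of length < 3 is accepted (BFS exhausts all shorter strings without reaching an accepting state), and aac is the lexicographically least accepting string of length 3.

aac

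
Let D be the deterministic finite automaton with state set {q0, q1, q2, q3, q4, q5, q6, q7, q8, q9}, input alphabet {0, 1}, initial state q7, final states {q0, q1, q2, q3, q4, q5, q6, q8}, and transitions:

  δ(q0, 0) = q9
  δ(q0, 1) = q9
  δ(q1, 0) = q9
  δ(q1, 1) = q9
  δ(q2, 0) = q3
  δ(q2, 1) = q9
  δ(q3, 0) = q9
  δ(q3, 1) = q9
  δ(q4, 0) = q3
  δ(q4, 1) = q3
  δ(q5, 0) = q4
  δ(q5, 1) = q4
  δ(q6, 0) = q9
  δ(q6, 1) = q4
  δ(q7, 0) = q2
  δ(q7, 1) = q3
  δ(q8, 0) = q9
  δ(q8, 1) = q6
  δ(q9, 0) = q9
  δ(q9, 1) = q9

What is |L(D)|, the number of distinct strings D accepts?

3

The useful subgraph on states {q2, q3, q7} is acyclic, so L(D) is finite; the longest accepting path visits 3 useful states, giving maximum string length 2.
Counting accepting paths from q7 by length: 2 of length 1, 1 of length 2. Total 3.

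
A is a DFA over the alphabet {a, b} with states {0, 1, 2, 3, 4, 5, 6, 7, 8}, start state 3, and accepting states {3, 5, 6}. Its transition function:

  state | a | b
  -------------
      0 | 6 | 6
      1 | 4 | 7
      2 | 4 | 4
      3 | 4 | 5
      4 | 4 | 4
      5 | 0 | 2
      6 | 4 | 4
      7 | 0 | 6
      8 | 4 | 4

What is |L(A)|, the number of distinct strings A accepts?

4

The useful subgraph on states {0, 3, 5, 6} is acyclic, so L(A) is finite; the longest accepting path visits 4 useful states, giving maximum string length 3.
Counting accepting paths from 3 by length: 1 of length 0, 1 of length 1, 2 of length 3. Total 4.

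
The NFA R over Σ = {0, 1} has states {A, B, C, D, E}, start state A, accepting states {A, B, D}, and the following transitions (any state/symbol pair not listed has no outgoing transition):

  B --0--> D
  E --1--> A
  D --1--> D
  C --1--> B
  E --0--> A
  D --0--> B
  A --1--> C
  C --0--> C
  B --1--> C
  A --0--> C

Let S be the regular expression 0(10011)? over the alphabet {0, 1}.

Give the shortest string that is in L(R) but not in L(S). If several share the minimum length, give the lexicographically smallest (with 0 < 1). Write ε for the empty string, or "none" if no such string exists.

ε

The empty string ε is accepted by R but not by S.
Since ε is the unique shortest string, it is the required witness.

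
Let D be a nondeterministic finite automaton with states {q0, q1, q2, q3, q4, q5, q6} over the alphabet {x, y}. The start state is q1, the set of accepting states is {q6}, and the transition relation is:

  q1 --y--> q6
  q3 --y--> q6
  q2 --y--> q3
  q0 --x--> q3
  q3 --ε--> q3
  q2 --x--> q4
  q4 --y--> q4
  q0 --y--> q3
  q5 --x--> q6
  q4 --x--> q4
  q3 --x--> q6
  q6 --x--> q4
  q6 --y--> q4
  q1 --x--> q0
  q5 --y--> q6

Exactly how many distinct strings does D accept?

The useful subgraph on states {q0, q1, q3, q6} is acyclic, so L(D) is finite; the longest accepting path visits 4 useful states, giving maximum string length 3.
Counting accepting paths from q1 by length: 1 of length 1, 4 of length 3. Total 5.

5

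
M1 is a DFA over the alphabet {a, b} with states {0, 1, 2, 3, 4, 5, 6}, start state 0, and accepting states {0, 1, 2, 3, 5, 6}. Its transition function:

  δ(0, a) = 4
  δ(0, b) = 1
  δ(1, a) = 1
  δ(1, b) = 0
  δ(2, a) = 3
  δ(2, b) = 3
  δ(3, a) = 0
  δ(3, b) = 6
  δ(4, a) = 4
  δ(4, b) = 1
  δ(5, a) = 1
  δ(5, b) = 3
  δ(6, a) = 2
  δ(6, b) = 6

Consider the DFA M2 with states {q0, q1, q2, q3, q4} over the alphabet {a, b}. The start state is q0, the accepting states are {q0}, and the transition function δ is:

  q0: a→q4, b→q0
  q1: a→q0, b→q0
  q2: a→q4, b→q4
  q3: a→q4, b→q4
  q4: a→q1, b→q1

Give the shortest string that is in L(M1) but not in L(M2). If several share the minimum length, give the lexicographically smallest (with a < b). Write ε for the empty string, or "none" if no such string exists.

The string ab is accepted by M1 but not by M2.
No shorter string lies in the difference, and ab is the lexicographically first length-2 string in L(M1) \ L(M2).

ab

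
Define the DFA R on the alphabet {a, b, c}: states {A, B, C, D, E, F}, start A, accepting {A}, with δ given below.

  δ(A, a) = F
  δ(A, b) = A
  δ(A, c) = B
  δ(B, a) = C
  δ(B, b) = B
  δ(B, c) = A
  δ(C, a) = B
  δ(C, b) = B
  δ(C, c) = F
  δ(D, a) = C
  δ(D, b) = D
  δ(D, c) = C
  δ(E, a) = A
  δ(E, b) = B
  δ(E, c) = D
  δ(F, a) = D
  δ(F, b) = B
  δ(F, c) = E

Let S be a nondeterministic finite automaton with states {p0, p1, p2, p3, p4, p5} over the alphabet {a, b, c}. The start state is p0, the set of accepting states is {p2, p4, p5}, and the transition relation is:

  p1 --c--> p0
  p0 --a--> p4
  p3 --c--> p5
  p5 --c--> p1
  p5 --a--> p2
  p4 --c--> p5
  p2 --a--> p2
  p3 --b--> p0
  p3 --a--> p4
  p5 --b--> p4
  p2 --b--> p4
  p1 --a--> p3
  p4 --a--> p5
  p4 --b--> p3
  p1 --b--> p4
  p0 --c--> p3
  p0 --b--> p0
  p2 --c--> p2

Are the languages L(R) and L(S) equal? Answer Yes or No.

The empty string ε is accepted by R but rejected by S.
So L(R) ≠ L(S).

No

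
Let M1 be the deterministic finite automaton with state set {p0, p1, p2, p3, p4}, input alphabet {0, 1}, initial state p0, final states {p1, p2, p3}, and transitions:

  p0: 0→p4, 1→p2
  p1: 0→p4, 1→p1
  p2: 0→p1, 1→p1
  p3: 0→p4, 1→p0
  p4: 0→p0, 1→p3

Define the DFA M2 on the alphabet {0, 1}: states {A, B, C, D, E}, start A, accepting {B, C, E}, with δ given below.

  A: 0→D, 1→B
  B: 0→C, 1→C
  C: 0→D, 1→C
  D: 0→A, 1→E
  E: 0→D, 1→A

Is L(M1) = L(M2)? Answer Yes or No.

Yes

Exploring the product automaton M1 × M2 from the start pair (p0, A), following both machines on each input symbol, reaches 5 state pairs: (p0, A), (p4, D), (p2, B), (p3, E), (p1, C).
M1 accepts in {p1, p2, p3} and M2 accepts in {B, C, E}. In every reachable pair the two components are either both accepting — (p2, B), (p3, E), (p1, C) — or both non-accepting, so no string is accepted by exactly one of the machines: L(M1) \ L(M2) and L(M2) \ L(M1) are both empty.
Hence every string is accepted by M1 iff it is accepted by M2, and the two languages coincide.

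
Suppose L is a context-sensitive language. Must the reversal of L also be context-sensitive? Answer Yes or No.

Yes

Reversing both sides of every production of a noncontracting (context-sensitive) grammar gives another noncontracting grammar, and it generates Lᴿ; equivalently an LBA can reverse its tape in place and then run the machine for L.
So the context-sensitive languages are closed under reversal.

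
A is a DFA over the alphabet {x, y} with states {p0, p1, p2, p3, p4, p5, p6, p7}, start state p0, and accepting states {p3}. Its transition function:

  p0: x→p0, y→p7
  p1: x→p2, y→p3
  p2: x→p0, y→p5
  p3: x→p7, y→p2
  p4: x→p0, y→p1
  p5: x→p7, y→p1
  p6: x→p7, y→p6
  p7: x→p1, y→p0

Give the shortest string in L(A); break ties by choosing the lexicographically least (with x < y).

yxy

A breadth-first search from p0 reaches an accepting state first via the path p0 → p7 → p1 → p3 on input yxy.
No string of length < 3 is accepted (BFS exhausts all shorter strings without reaching an accepting state), and yxy is the lexicographically least accepting string of length 3.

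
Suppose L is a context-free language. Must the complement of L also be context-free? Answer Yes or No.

CFLs are closed under union, so if they were also closed under complement they would be closed under intersection by De Morgan (L₁ ∩ L₂ is the complement of the union of the complements). But {aⁿbⁿcᵐ} ∩ {aᵐbⁿcⁿ} = {aⁿbⁿcⁿ} is not context-free although both operands are.

No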